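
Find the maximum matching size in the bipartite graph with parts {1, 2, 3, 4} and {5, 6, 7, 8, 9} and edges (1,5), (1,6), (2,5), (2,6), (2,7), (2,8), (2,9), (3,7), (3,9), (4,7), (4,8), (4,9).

Step 1: List the neighbors of each left vertex:
  1: 5, 6
  2: 5, 6, 7, 8, 9
  3: 7, 9
  4: 7, 8, 9

Step 2: Greedily match left vertices, then look for augmenting paths:
  Match 1 -- 5
  Match 2 -- 6
  Match 3 -- 7
  Match 4 -- 8
  No augmenting path remains.

Step 3: Verify this is maximum:
  Matching size 4 = min(|L|, |R|) = min(4, 5), which is an upper bound, so this matching is maximum.

Maximum matching: {(1,5), (2,6), (3,7), (4,8)}
Size: 4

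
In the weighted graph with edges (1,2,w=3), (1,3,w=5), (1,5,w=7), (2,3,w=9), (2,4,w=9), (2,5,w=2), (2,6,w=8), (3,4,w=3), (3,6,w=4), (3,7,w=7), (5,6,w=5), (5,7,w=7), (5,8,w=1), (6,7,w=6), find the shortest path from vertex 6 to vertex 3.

Step 1: Build adjacency list with weights:
  1: 2(w=3), 3(w=5), 5(w=7)
  2: 1(w=3), 3(w=9), 4(w=9), 5(w=2), 6(w=8)
  3: 1(w=5), 2(w=9), 4(w=3), 6(w=4), 7(w=7)
  4: 2(w=9), 3(w=3)
  5: 1(w=7), 2(w=2), 6(w=5), 7(w=7), 8(w=1)
  6: 2(w=8), 3(w=4), 5(w=5), 7(w=6)
  7: 3(w=7), 5(w=7), 6(w=6)
  8: 5(w=1)

Step 2: Apply Dijkstra's algorithm from vertex 6:
  Visit vertex 6 (distance=0)
    Update dist[2] = 8
    Update dist[3] = 4
    Update dist[5] = 5
    Update dist[7] = 6
  Visit vertex 3 (distance=4)
    Update dist[1] = 9
    Update dist[4] = 7

Step 3: Shortest path: 6 -> 3
Total weight: 4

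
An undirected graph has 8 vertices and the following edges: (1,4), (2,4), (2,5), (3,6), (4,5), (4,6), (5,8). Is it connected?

Step 1: Build adjacency list from edges:
  1: 4
  2: 4, 5
  3: 6
  4: 1, 2, 5, 6
  5: 2, 4, 8
  6: 3, 4
  7: (none)
  8: 5

Step 2: Run BFS/DFS from vertex 1:
  Visited: {1, 4, 2, 5, 6, 8, 3}
  Reached 7 of 8 vertices

Step 3: Only 7 of 8 vertices reached. Graph is disconnected.
Connected components: {1, 2, 3, 4, 5, 6, 8}, {7}
Answer: No, the graph is not connected (2 components).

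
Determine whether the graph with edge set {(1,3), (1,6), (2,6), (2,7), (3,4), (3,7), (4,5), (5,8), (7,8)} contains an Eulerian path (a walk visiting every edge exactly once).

Step 1: Find the degree of each vertex:
  deg(1) = 2
  deg(2) = 2
  deg(3) = 3
  deg(4) = 2
  deg(5) = 2
  deg(6) = 2
  deg(7) = 3
  deg(8) = 2

Step 2: Count vertices with odd degree:
  Odd-degree vertices: 3, 7 (2 total)

Step 3: Apply Euler's theorem:
  - Eulerian circuit exists iff graph is connected and all vertices have even degree
  - Eulerian path exists iff graph is connected and has 0 or 2 odd-degree vertices

Graph is connected with exactly 2 odd-degree vertices (3, 7).
Eulerian path exists (starting and ending at the odd-degree vertices), but no Eulerian circuit.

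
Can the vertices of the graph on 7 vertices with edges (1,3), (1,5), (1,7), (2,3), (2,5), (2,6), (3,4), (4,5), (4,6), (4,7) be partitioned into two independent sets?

Step 1: Attempt 2-coloring using BFS:
  Start at vertex 1, assign color 0
  Color vertex 3 with color 1 (neighbor of 1)
  Color vertex 5 with color 1 (neighbor of 1)
  Color vertex 7 with color 1 (neighbor of 1)
  Color vertex 2 with color 0 (neighbor of 3)
  Color vertex 4 with color 0 (neighbor of 3)
  Color vertex 6 with color 1 (neighbor of 2)

Step 2: 2-coloring succeeded. No conflicts found.
  Set A (color 0): {1, 2, 4}
  Set B (color 1): {3, 5, 6, 7}

The graph is bipartite with partition {1, 2, 4}, {3, 5, 6, 7}.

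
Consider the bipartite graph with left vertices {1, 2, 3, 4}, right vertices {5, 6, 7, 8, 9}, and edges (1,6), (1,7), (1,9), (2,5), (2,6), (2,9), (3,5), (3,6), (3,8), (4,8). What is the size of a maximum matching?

Step 1: List the neighbors of each left vertex:
  1: 6, 7, 9
  2: 5, 6, 9
  3: 5, 6, 8
  4: 8

Step 2: Greedily match left vertices, then look for augmenting paths:
  Match 1 -- 6
  Match 2 -- 9
  Match 3 -- 5
  Match 4 -- 8
  No augmenting path remains.

Step 3: Verify this is maximum:
  Matching size 4 = min(|L|, |R|) = min(4, 5), which is an upper bound, so this matching is maximum.

Maximum matching: {(1,6), (2,9), (3,5), (4,8)}
Size: 4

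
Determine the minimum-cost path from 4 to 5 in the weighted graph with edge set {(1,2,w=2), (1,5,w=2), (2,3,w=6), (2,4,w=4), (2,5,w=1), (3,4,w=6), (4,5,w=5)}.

Step 1: Build adjacency list with weights:
  1: 2(w=2), 5(w=2)
  2: 1(w=2), 3(w=6), 4(w=4), 5(w=1)
  3: 2(w=6), 4(w=6)
  4: 2(w=4), 3(w=6), 5(w=5)
  5: 1(w=2), 2(w=1), 4(w=5)

Step 2: Apply Dijkstra's algorithm from vertex 4:
  Visit vertex 4 (distance=0)
    Update dist[2] = 4
    Update dist[3] = 6
    Update dist[5] = 5
  Visit vertex 2 (distance=4)
    Update dist[1] = 6
  Visit vertex 5 (distance=5)

Step 3: Shortest path: 4 -> 5
Total weight: 5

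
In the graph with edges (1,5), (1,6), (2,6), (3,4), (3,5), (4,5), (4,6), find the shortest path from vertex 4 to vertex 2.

Step 1: Build adjacency list:
  1: 5, 6
  2: 6
  3: 4, 5
  4: 3, 5, 6
  5: 1, 3, 4
  6: 1, 2, 4

Step 2: BFS from vertex 4 to find shortest path to 2:
  vertex 3 reached at distance 1
  vertex 5 reached at distance 1
  vertex 6 reached at distance 1
  vertex 1 reached at distance 2
  vertex 2 reached at distance 2

Step 3: Shortest path: 4 -> 6 -> 2
Path length: 2 edges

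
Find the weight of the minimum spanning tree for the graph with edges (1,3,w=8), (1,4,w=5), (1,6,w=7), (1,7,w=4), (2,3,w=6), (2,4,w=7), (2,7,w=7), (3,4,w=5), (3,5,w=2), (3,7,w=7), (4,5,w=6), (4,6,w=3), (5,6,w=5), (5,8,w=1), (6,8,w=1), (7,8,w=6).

Apply Kruskal's algorithm (sort edges by weight, add if no cycle):

Sorted edges by weight:
  (5,8) w=1
  (6,8) w=1
  (3,5) w=2
  (4,6) w=3
  (1,7) w=4
  (1,4) w=5
  (3,4) w=5
  (5,6) w=5
  (2,3) w=6
  (4,5) w=6
  (7,8) w=6
  (1,6) w=7
  (2,4) w=7
  (2,7) w=7
  (3,7) w=7
  (1,3) w=8

Add edge (5,8) w=1 -- no cycle. Running total: 1
Add edge (6,8) w=1 -- no cycle. Running total: 2
Add edge (3,5) w=2 -- no cycle. Running total: 4
Add edge (4,6) w=3 -- no cycle. Running total: 7
Add edge (1,7) w=4 -- no cycle. Running total: 11
Add edge (1,4) w=5 -- no cycle. Running total: 16
Skip edge (3,4) w=5 -- would create cycle
Skip edge (5,6) w=5 -- would create cycle
Add edge (2,3) w=6 -- no cycle. Running total: 22

MST edges: (5,8,w=1), (6,8,w=1), (3,5,w=2), (4,6,w=3), (1,7,w=4), (1,4,w=5), (2,3,w=6)
Total MST weight: 1 + 1 + 2 + 3 + 4 + 5 + 6 = 22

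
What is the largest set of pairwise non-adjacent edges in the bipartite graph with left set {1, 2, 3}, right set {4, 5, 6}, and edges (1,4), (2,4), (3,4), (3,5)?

Step 1: List the neighbors of each left vertex:
  1: 4
  2: 4
  3: 4, 5

Step 2: Greedily match left vertices, then look for augmenting paths:
  Match 1 -- 4
  Match 3 -- 5
  No augmenting path remains.

Step 3: Verify this is maximum:
  Matching has size 2. The vertex set {3, 4} covers every edge and has size 2; any matching has at most one edge per cover vertex, so 2 is maximum (König's theorem).

Maximum matching: {(1,4), (3,5)}
Size: 2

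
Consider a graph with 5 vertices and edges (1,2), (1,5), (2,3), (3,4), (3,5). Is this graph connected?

Step 1: Build adjacency list from edges:
  1: 2, 5
  2: 1, 3
  3: 2, 4, 5
  4: 3
  5: 1, 3

Step 2: Run BFS/DFS from vertex 1:
  Visited: {1, 2, 5, 3, 4}
  Reached 5 of 5 vertices

Step 3: All 5 vertices reached from vertex 1, so the graph is connected.
Answer: Yes, the graph is connected.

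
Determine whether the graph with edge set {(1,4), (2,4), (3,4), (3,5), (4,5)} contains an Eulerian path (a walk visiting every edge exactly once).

Step 1: Find the degree of each vertex:
  deg(1) = 1
  deg(2) = 1
  deg(3) = 2
  deg(4) = 4
  deg(5) = 2

Step 2: Count vertices with odd degree:
  Odd-degree vertices: 1, 2 (2 total)

Step 3: Apply Euler's theorem:
  - Eulerian circuit exists iff graph is connected and all vertices have even degree
  - Eulerian path exists iff graph is connected and has 0 or 2 odd-degree vertices

Graph is connected with exactly 2 odd-degree vertices (1, 2).
Eulerian path exists (starting and ending at the odd-degree vertices), but no Eulerian circuit.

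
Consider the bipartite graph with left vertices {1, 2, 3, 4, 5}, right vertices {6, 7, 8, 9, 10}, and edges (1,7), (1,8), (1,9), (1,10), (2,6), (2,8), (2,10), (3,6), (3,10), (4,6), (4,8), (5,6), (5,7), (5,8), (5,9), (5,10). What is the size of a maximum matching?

Step 1: List the neighbors of each left vertex:
  1: 7, 8, 9, 10
  2: 6, 8, 10
  3: 6, 10
  4: 6, 8
  5: 6, 7, 8, 9, 10

Step 2: Greedily match left vertices, then look for augmenting paths:
  Match 1 -- 7
  Match 2 -- 6
  Match 3 -- 10
  Match 4 -- 8
  Match 5 -- 9
  No augmenting path remains.

Step 3: Verify this is maximum:
  Matching size 5 = min(|L|, |R|) = min(5, 5), which is an upper bound, so this matching is maximum.

Maximum matching: {(1,7), (2,6), (3,10), (4,8), (5,9)}
Size: 5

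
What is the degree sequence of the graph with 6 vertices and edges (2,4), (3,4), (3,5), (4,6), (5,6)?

Step 1: Count edges incident to each vertex:
  deg(1) = 0 (neighbors: none)
  deg(2) = 1 (neighbors: 4)
  deg(3) = 2 (neighbors: 4, 5)
  deg(4) = 3 (neighbors: 2, 3, 6)
  deg(5) = 2 (neighbors: 3, 6)
  deg(6) = 2 (neighbors: 4, 5)

Step 2: Sort degrees in non-increasing order:
  Degrees: [0, 1, 2, 3, 2, 2] -> sorted: [3, 2, 2, 2, 1, 0]

Degree sequence: [3, 2, 2, 2, 1, 0]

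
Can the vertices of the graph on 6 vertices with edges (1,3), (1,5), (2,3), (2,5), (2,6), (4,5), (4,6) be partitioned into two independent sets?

Step 1: Attempt 2-coloring using BFS:
  Start at vertex 1, assign color 0
  Color vertex 3 with color 1 (neighbor of 1)
  Color vertex 5 with color 1 (neighbor of 1)
  Color vertex 2 with color 0 (neighbor of 3)
  Color vertex 4 with color 0 (neighbor of 5)
  Color vertex 6 with color 1 (neighbor of 2)

Step 2: 2-coloring succeeded. No conflicts found.
  Set A (color 0): {1, 2, 4}
  Set B (color 1): {3, 5, 6}

The graph is bipartite with partition {1, 2, 4}, {3, 5, 6}.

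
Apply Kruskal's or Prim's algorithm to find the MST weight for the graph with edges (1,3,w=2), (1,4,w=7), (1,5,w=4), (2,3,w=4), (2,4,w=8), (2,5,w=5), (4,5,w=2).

Apply Kruskal's algorithm (sort edges by weight, add if no cycle):

Sorted edges by weight:
  (1,3) w=2
  (4,5) w=2
  (1,5) w=4
  (2,3) w=4
  (2,5) w=5
  (1,4) w=7
  (2,4) w=8

Add edge (1,3) w=2 -- no cycle. Running total: 2
Add edge (4,5) w=2 -- no cycle. Running total: 4
Add edge (1,5) w=4 -- no cycle. Running total: 8
Add edge (2,3) w=4 -- no cycle. Running total: 12

MST edges: (1,3,w=2), (4,5,w=2), (1,5,w=4), (2,3,w=4)
Total MST weight: 2 + 2 + 4 + 4 = 12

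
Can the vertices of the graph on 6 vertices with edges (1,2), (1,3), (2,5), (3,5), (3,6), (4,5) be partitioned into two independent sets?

Step 1: Attempt 2-coloring using BFS:
  Start at vertex 1, assign color 0
  Color vertex 2 with color 1 (neighbor of 1)
  Color vertex 3 with color 1 (neighbor of 1)
  Color vertex 5 with color 0 (neighbor of 2)
  Color vertex 6 with color 0 (neighbor of 3)
  Color vertex 4 with color 1 (neighbor of 5)

Step 2: 2-coloring succeeded. No conflicts found.
  Set A (color 0): {1, 5, 6}
  Set B (color 1): {2, 3, 4}

The graph is bipartite with partition {1, 5, 6}, {2, 3, 4}.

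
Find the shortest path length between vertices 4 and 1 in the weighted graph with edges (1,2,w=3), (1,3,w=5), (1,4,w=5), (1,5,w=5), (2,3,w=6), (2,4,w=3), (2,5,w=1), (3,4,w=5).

Step 1: Build adjacency list with weights:
  1: 2(w=3), 3(w=5), 4(w=5), 5(w=5)
  2: 1(w=3), 3(w=6), 4(w=3), 5(w=1)
  3: 1(w=5), 2(w=6), 4(w=5)
  4: 1(w=5), 2(w=3), 3(w=5)
  5: 1(w=5), 2(w=1)

Step 2: Apply Dijkstra's algorithm from vertex 4:
  Visit vertex 4 (distance=0)
    Update dist[1] = 5
    Update dist[2] = 3
    Update dist[3] = 5
  Visit vertex 2 (distance=3)
    Update dist[5] = 4
  Visit vertex 5 (distance=4)
  Visit vertex 1 (distance=5)

Step 3: Shortest path: 4 -> 1
Total weight: 5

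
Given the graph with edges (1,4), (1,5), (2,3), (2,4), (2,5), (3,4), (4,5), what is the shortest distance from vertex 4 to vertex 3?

Step 1: Build adjacency list:
  1: 4, 5
  2: 3, 4, 5
  3: 2, 4
  4: 1, 2, 3, 5
  5: 1, 2, 4

Step 2: BFS from vertex 4 to find shortest path to 3:
  vertex 1 reached at distance 1
  vertex 2 reached at distance 1
  vertex 3 reached at distance 1

Step 3: Shortest path: 4 -> 3
Path length: 1 edge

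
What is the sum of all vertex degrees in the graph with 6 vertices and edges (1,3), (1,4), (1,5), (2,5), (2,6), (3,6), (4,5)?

Step 1: Count edges incident to each vertex:
  deg(1) = 3 (neighbors: 3, 4, 5)
  deg(2) = 2 (neighbors: 5, 6)
  deg(3) = 2 (neighbors: 1, 6)
  deg(4) = 2 (neighbors: 1, 5)
  deg(5) = 3 (neighbors: 1, 2, 4)
  deg(6) = 2 (neighbors: 2, 3)

Step 2: Sum all degrees:
  3 + 2 + 2 + 2 + 3 + 2 = 14

Verification: sum of degrees = 2 * |E| = 2 * 7 = 14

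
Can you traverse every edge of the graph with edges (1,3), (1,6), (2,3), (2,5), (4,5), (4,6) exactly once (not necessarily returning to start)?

Step 1: Find the degree of each vertex:
  deg(1) = 2
  deg(2) = 2
  deg(3) = 2
  deg(4) = 2
  deg(5) = 2
  deg(6) = 2

Step 2: Count vertices with odd degree:
  All vertices have even degree (0 odd-degree vertices)

Step 3: Apply Euler's theorem:
  - Eulerian circuit exists iff graph is connected and all vertices have even degree
  - Eulerian path exists iff graph is connected and has 0 or 2 odd-degree vertices

Graph is connected with 0 odd-degree vertices.
Both Eulerian circuit and Eulerian path exist.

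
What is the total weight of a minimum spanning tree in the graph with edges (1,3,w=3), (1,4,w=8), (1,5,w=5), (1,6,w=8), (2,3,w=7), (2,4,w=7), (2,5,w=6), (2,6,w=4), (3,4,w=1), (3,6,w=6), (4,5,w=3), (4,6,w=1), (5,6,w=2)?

Apply Kruskal's algorithm (sort edges by weight, add if no cycle):

Sorted edges by weight:
  (3,4) w=1
  (4,6) w=1
  (5,6) w=2
  (1,3) w=3
  (4,5) w=3
  (2,6) w=4
  (1,5) w=5
  (2,5) w=6
  (3,6) w=6
  (2,4) w=7
  (2,3) w=7
  (1,4) w=8
  (1,6) w=8

Add edge (3,4) w=1 -- no cycle. Running total: 1
Add edge (4,6) w=1 -- no cycle. Running total: 2
Add edge (5,6) w=2 -- no cycle. Running total: 4
Add edge (1,3) w=3 -- no cycle. Running total: 7
Skip edge (4,5) w=3 -- would create cycle
Add edge (2,6) w=4 -- no cycle. Running total: 11

MST edges: (3,4,w=1), (4,6,w=1), (5,6,w=2), (1,3,w=3), (2,6,w=4)
Total MST weight: 1 + 1 + 2 + 3 + 4 = 11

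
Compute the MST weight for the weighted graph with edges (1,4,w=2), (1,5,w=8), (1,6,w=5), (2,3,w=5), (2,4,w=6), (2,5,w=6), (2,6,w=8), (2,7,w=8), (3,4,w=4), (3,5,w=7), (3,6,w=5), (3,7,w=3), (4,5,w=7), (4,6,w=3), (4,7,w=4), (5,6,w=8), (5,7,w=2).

Apply Kruskal's algorithm (sort edges by weight, add if no cycle):

Sorted edges by weight:
  (1,4) w=2
  (5,7) w=2
  (3,7) w=3
  (4,6) w=3
  (3,4) w=4
  (4,7) w=4
  (1,6) w=5
  (2,3) w=5
  (3,6) w=5
  (2,4) w=6
  (2,5) w=6
  (3,5) w=7
  (4,5) w=7
  (1,5) w=8
  (2,6) w=8
  (2,7) w=8
  (5,6) w=8

Add edge (1,4) w=2 -- no cycle. Running total: 2
Add edge (5,7) w=2 -- no cycle. Running total: 4
Add edge (3,7) w=3 -- no cycle. Running total: 7
Add edge (4,6) w=3 -- no cycle. Running total: 10
Add edge (3,4) w=4 -- no cycle. Running total: 14
Skip edge (4,7) w=4 -- would create cycle
Skip edge (1,6) w=5 -- would create cycle
Add edge (2,3) w=5 -- no cycle. Running total: 19

MST edges: (1,4,w=2), (5,7,w=2), (3,7,w=3), (4,6,w=3), (3,4,w=4), (2,3,w=5)
Total MST weight: 2 + 2 + 3 + 3 + 4 + 5 = 19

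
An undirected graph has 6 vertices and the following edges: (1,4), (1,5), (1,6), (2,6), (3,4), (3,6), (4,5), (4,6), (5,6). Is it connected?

Step 1: Build adjacency list from edges:
  1: 4, 5, 6
  2: 6
  3: 4, 6
  4: 1, 3, 5, 6
  5: 1, 4, 6
  6: 1, 2, 3, 4, 5

Step 2: Run BFS/DFS from vertex 1:
  Visited: {1, 4, 5, 6, 3, 2}
  Reached 6 of 6 vertices

Step 3: All 6 vertices reached from vertex 1, so the graph is connected.
Answer: Yes, the graph is connected.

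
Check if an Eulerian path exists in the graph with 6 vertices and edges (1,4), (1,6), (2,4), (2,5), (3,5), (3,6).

Step 1: Find the degree of each vertex:
  deg(1) = 2
  deg(2) = 2
  deg(3) = 2
  deg(4) = 2
  deg(5) = 2
  deg(6) = 2

Step 2: Count vertices with odd degree:
  All vertices have even degree (0 odd-degree vertices)

Step 3: Apply Euler's theorem:
  - Eulerian circuit exists iff graph is connected and all vertices have even degree
  - Eulerian path exists iff graph is connected and has 0 or 2 odd-degree vertices

Graph is connected with 0 odd-degree vertices.
Both Eulerian circuit and Eulerian path exist.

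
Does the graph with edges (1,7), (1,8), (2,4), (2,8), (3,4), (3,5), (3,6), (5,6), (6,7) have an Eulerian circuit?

Step 1: Find the degree of each vertex:
  deg(1) = 2
  deg(2) = 2
  deg(3) = 3
  deg(4) = 2
  deg(5) = 2
  deg(6) = 3
  deg(7) = 2
  deg(8) = 2

Step 2: Count vertices with odd degree:
  Odd-degree vertices: 3, 6 (2 total)

Step 3: Apply Euler's theorem:
  - Eulerian circuit exists iff graph is connected and all vertices have even degree
  - Eulerian path exists iff graph is connected and has 0 or 2 odd-degree vertices

Graph is connected with exactly 2 odd-degree vertices (3, 6).
Eulerian path exists (starting and ending at the odd-degree vertices), but no Eulerian circuit.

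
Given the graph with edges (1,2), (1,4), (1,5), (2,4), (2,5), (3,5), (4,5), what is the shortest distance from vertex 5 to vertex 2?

Step 1: Build adjacency list:
  1: 2, 4, 5
  2: 1, 4, 5
  3: 5
  4: 1, 2, 5
  5: 1, 2, 3, 4

Step 2: BFS from vertex 5 to find shortest path to 2:
  vertex 1 reached at distance 1
  vertex 2 reached at distance 1

Step 3: Shortest path: 5 -> 2
Path length: 1 edge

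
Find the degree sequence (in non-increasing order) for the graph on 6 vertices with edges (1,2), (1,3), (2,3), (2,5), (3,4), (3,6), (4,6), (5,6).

Step 1: Count edges incident to each vertex:
  deg(1) = 2 (neighbors: 2, 3)
  deg(2) = 3 (neighbors: 1, 3, 5)
  deg(3) = 4 (neighbors: 1, 2, 4, 6)
  deg(4) = 2 (neighbors: 3, 6)
  deg(5) = 2 (neighbors: 2, 6)
  deg(6) = 3 (neighbors: 3, 4, 5)

Step 2: Sort degrees in non-increasing order:
  Degrees: [2, 3, 4, 2, 2, 3] -> sorted: [4, 3, 3, 2, 2, 2]

Degree sequence: [4, 3, 3, 2, 2, 2]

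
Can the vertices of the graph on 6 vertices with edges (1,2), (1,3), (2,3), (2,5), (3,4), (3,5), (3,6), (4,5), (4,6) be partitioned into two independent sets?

Step 1: Attempt 2-coloring using BFS:
  Start at vertex 1, assign color 0
  Color vertex 2 with color 1 (neighbor of 1)
  Color vertex 3 with color 1 (neighbor of 1)

Step 2: Conflict found! Vertices 2 and 3 are adjacent but have the same color.
This means the graph contains an odd cycle.

The graph is NOT bipartite.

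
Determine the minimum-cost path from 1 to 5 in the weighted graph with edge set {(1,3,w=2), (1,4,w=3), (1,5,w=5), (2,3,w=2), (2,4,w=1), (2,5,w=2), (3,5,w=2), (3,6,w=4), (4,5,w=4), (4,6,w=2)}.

Step 1: Build adjacency list with weights:
  1: 3(w=2), 4(w=3), 5(w=5)
  2: 3(w=2), 4(w=1), 5(w=2)
  3: 1(w=2), 2(w=2), 5(w=2), 6(w=4)
  4: 1(w=3), 2(w=1), 5(w=4), 6(w=2)
  5: 1(w=5), 2(w=2), 3(w=2), 4(w=4)
  6: 3(w=4), 4(w=2)

Step 2: Apply Dijkstra's algorithm from vertex 1:
  Visit vertex 1 (distance=0)
    Update dist[3] = 2
    Update dist[4] = 3
    Update dist[5] = 5
  Visit vertex 3 (distance=2)
    Update dist[2] = 4
    Update dist[5] = 4
    Update dist[6] = 6
  Visit vertex 4 (distance=3)
    Update dist[6] = 5
  Visit vertex 2 (distance=4)
  Visit vertex 5 (distance=4)

Step 3: Shortest path: 1 -> 3 -> 5
Total weight: 2 + 2 = 4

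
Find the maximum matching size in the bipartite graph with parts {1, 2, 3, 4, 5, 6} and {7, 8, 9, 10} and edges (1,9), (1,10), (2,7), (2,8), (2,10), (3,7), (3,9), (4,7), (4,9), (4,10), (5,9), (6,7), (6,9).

Step 1: List the neighbors of each left vertex:
  1: 9, 10
  2: 7, 8, 10
  3: 7, 9
  4: 7, 9, 10
  5: 9
  6: 7, 9

Step 2: Greedily match left vertices, then look for augmenting paths:
  Match 1 -- 9
  Match 2 -- 8
  Match 3 -- 7
  Match 4 -- 10
  No augmenting path remains.

Step 3: Verify this is maximum:
  Matching size 4 = min(|L|, |R|) = min(6, 4), which is an upper bound, so this matching is maximum.

Maximum matching: {(1,9), (2,8), (3,7), (4,10)}
Size: 4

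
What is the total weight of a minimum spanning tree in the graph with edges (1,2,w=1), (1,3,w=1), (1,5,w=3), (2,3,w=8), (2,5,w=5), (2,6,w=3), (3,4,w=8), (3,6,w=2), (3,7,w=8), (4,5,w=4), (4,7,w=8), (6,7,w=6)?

Apply Kruskal's algorithm (sort edges by weight, add if no cycle):

Sorted edges by weight:
  (1,2) w=1
  (1,3) w=1
  (3,6) w=2
  (1,5) w=3
  (2,6) w=3
  (4,5) w=4
  (2,5) w=5
  (6,7) w=6
  (2,3) w=8
  (3,4) w=8
  (3,7) w=8
  (4,7) w=8

Add edge (1,2) w=1 -- no cycle. Running total: 1
Add edge (1,3) w=1 -- no cycle. Running total: 2
Add edge (3,6) w=2 -- no cycle. Running total: 4
Add edge (1,5) w=3 -- no cycle. Running total: 7
Skip edge (2,6) w=3 -- would create cycle
Add edge (4,5) w=4 -- no cycle. Running total: 11
Skip edge (2,5) w=5 -- would create cycle
Add edge (6,7) w=6 -- no cycle. Running total: 17

MST edges: (1,2,w=1), (1,3,w=1), (3,6,w=2), (1,5,w=3), (4,5,w=4), (6,7,w=6)
Total MST weight: 1 + 1 + 2 + 3 + 4 + 6 = 17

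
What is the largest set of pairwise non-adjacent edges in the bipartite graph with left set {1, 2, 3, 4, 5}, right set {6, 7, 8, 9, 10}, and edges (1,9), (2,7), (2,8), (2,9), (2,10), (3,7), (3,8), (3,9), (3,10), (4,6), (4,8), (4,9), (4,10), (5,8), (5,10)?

Step 1: List the neighbors of each left vertex:
  1: 9
  2: 7, 8, 9, 10
  3: 7, 8, 9, 10
  4: 6, 8, 9, 10
  5: 8, 10

Step 2: Greedily match left vertices, then look for augmenting paths:
  Match 1 -- 9
  Match 2 -- 7
  Match 3 -- 8
  Match 4 -- 6
  Match 5 -- 10
  No augmenting path remains.

Step 3: Verify this is maximum:
  Matching size 5 = min(|L|, |R|) = min(5, 5), which is an upper bound, so this matching is maximum.

Maximum matching: {(1,9), (2,7), (3,8), (4,6), (5,10)}
Size: 5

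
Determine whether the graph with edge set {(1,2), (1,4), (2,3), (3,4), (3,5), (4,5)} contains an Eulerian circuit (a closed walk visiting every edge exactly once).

Step 1: Find the degree of each vertex:
  deg(1) = 2
  deg(2) = 2
  deg(3) = 3
  deg(4) = 3
  deg(5) = 2

Step 2: Count vertices with odd degree:
  Odd-degree vertices: 3, 4 (2 total)

Step 3: Apply Euler's theorem:
  - Eulerian circuit exists iff graph is connected and all vertices have even degree
  - Eulerian path exists iff graph is connected and has 0 or 2 odd-degree vertices

Graph is connected with exactly 2 odd-degree vertices (3, 4).
Eulerian path exists (starting and ending at the odd-degree vertices), but no Eulerian circuit.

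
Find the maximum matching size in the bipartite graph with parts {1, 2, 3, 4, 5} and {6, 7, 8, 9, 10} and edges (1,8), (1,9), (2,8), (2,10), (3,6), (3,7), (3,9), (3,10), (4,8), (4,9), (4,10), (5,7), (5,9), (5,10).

Step 1: List the neighbors of each left vertex:
  1: 8, 9
  2: 8, 10
  3: 6, 7, 9, 10
  4: 8, 9, 10
  5: 7, 9, 10

Step 2: Greedily match left vertices, then look for augmenting paths:
  Match 1 -- 8
  Match 2 -- 10
  Match 3 -- 6
  Match 4 -- 9
  Match 5 -- 7
  No augmenting path remains.

Step 3: Verify this is maximum:
  Matching size 5 = min(|L|, |R|) = min(5, 5), which is an upper bound, so this matching is maximum.

Maximum matching: {(1,8), (2,10), (3,6), (4,9), (5,7)}
Size: 5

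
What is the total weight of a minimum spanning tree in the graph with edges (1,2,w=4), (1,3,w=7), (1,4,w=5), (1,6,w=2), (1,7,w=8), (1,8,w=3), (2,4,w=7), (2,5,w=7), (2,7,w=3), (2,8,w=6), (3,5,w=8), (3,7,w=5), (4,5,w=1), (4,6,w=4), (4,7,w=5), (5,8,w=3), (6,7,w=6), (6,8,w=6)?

Apply Kruskal's algorithm (sort edges by weight, add if no cycle):

Sorted edges by weight:
  (4,5) w=1
  (1,6) w=2
  (1,8) w=3
  (2,7) w=3
  (5,8) w=3
  (1,2) w=4
  (4,6) w=4
  (1,4) w=5
  (3,7) w=5
  (4,7) w=5
  (2,8) w=6
  (6,7) w=6
  (6,8) w=6
  (1,3) w=7
  (2,4) w=7
  (2,5) w=7
  (1,7) w=8
  (3,5) w=8

Add edge (4,5) w=1 -- no cycle. Running total: 1
Add edge (1,6) w=2 -- no cycle. Running total: 3
Add edge (1,8) w=3 -- no cycle. Running total: 6
Add edge (2,7) w=3 -- no cycle. Running total: 9
Add edge (5,8) w=3 -- no cycle. Running total: 12
Add edge (1,2) w=4 -- no cycle. Running total: 16
Skip edge (4,6) w=4 -- would create cycle
Skip edge (1,4) w=5 -- would create cycle
Add edge (3,7) w=5 -- no cycle. Running total: 21

MST edges: (4,5,w=1), (1,6,w=2), (1,8,w=3), (2,7,w=3), (5,8,w=3), (1,2,w=4), (3,7,w=5)
Total MST weight: 1 + 2 + 3 + 3 + 3 + 4 + 5 = 21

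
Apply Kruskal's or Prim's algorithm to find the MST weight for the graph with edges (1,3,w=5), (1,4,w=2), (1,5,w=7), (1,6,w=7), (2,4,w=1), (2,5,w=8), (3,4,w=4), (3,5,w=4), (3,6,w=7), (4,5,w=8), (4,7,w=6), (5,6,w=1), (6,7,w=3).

Apply Kruskal's algorithm (sort edges by weight, add if no cycle):

Sorted edges by weight:
  (2,4) w=1
  (5,6) w=1
  (1,4) w=2
  (6,7) w=3
  (3,4) w=4
  (3,5) w=4
  (1,3) w=5
  (4,7) w=6
  (1,5) w=7
  (1,6) w=7
  (3,6) w=7
  (2,5) w=8
  (4,5) w=8

Add edge (2,4) w=1 -- no cycle. Running total: 1
Add edge (5,6) w=1 -- no cycle. Running total: 2
Add edge (1,4) w=2 -- no cycle. Running total: 4
Add edge (6,7) w=3 -- no cycle. Running total: 7
Add edge (3,4) w=4 -- no cycle. Running total: 11
Add edge (3,5) w=4 -- no cycle. Running total: 15

MST edges: (2,4,w=1), (5,6,w=1), (1,4,w=2), (6,7,w=3), (3,4,w=4), (3,5,w=4)
Total MST weight: 1 + 1 + 2 + 3 + 4 + 4 = 15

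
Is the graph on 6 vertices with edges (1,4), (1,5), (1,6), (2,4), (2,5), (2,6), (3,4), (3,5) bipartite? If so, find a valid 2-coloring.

Step 1: Attempt 2-coloring using BFS:
  Start at vertex 1, assign color 0
  Color vertex 4 with color 1 (neighbor of 1)
  Color vertex 5 with color 1 (neighbor of 1)
  Color vertex 6 with color 1 (neighbor of 1)
  Color vertex 2 with color 0 (neighbor of 4)
  Color vertex 3 with color 0 (neighbor of 4)

Step 2: 2-coloring succeeded. No conflicts found.
  Set A (color 0): {1, 2, 3}
  Set B (color 1): {4, 5, 6}

The graph is bipartite with partition {1, 2, 3}, {4, 5, 6}.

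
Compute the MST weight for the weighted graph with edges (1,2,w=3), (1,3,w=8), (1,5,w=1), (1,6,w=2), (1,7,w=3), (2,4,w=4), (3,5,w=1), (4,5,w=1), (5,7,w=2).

Apply Kruskal's algorithm (sort edges by weight, add if no cycle):

Sorted edges by weight:
  (1,5) w=1
  (3,5) w=1
  (4,5) w=1
  (1,6) w=2
  (5,7) w=2
  (1,2) w=3
  (1,7) w=3
  (2,4) w=4
  (1,3) w=8

Add edge (1,5) w=1 -- no cycle. Running total: 1
Add edge (3,5) w=1 -- no cycle. Running total: 2
Add edge (4,5) w=1 -- no cycle. Running total: 3
Add edge (1,6) w=2 -- no cycle. Running total: 5
Add edge (5,7) w=2 -- no cycle. Running total: 7
Add edge (1,2) w=3 -- no cycle. Running total: 10

MST edges: (1,5,w=1), (3,5,w=1), (4,5,w=1), (1,6,w=2), (5,7,w=2), (1,2,w=3)
Total MST weight: 1 + 1 + 1 + 2 + 2 + 3 = 10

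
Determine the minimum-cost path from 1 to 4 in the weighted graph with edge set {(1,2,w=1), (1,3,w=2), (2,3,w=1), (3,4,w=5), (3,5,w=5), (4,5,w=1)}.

Step 1: Build adjacency list with weights:
  1: 2(w=1), 3(w=2)
  2: 1(w=1), 3(w=1)
  3: 1(w=2), 2(w=1), 4(w=5), 5(w=5)
  4: 3(w=5), 5(w=1)
  5: 3(w=5), 4(w=1)

Step 2: Apply Dijkstra's algorithm from vertex 1:
  Visit vertex 1 (distance=0)
    Update dist[2] = 1
    Update dist[3] = 2
  Visit vertex 2 (distance=1)
  Visit vertex 3 (distance=2)
    Update dist[4] = 7
    Update dist[5] = 7
  Visit vertex 4 (distance=7)

Step 3: Shortest path: 1 -> 3 -> 4
Total weight: 2 + 5 = 7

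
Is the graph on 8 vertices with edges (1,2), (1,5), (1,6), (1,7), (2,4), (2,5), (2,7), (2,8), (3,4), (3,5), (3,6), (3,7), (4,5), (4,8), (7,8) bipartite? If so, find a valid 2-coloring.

Step 1: Attempt 2-coloring using BFS:
  Start at vertex 1, assign color 0
  Color vertex 2 with color 1 (neighbor of 1)
  Color vertex 5 with color 1 (neighbor of 1)
  Color vertex 6 with color 1 (neighbor of 1)
  Color vertex 7 with color 1 (neighbor of 1)
  Color vertex 4 with color 0 (neighbor of 2)

Step 2: Conflict found! Vertices 2 and 5 are adjacent but have the same color.
This means the graph contains an odd cycle.

The graph is NOT bipartite.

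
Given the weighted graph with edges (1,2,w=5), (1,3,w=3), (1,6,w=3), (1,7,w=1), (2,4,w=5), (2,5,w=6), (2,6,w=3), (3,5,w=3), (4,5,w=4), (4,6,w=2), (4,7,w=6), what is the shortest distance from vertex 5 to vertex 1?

Step 1: Build adjacency list with weights:
  1: 2(w=5), 3(w=3), 6(w=3), 7(w=1)
  2: 1(w=5), 4(w=5), 5(w=6), 6(w=3)
  3: 1(w=3), 5(w=3)
  4: 2(w=5), 5(w=4), 6(w=2), 7(w=6)
  5: 2(w=6), 3(w=3), 4(w=4)
  6: 1(w=3), 2(w=3), 4(w=2)
  7: 1(w=1), 4(w=6)

Step 2: Apply Dijkstra's algorithm from vertex 5:
  Visit vertex 5 (distance=0)
    Update dist[2] = 6
    Update dist[3] = 3
    Update dist[4] = 4
  Visit vertex 3 (distance=3)
    Update dist[1] = 6
  Visit vertex 4 (distance=4)
    Update dist[6] = 6
    Update dist[7] = 10
  Visit vertex 1 (distance=6)
    Update dist[7] = 7

Step 3: Shortest path: 5 -> 3 -> 1
Total weight: 3 + 3 = 6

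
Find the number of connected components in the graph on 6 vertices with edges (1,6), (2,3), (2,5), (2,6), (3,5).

Step 1: Build adjacency list from edges:
  1: 6
  2: 3, 5, 6
  3: 2, 5
  4: (none)
  5: 2, 3
  6: 1, 2

Step 2: Run BFS/DFS from vertex 1:
  Visited: {1, 6, 2, 3, 5}
  Reached 5 of 6 vertices

Step 3: Only 5 of 6 vertices reached. Graph is disconnected.
Connected components: {1, 2, 3, 5, 6}, {4}
Number of connected components: 2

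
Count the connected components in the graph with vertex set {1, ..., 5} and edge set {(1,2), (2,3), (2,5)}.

Step 1: Build adjacency list from edges:
  1: 2
  2: 1, 3, 5
  3: 2
  4: (none)
  5: 2

Step 2: Run BFS/DFS from vertex 1:
  Visited: {1, 2, 3, 5}
  Reached 4 of 5 vertices

Step 3: Only 4 of 5 vertices reached. Graph is disconnected.
Connected components: {1, 2, 3, 5}, {4}
Number of connected components: 2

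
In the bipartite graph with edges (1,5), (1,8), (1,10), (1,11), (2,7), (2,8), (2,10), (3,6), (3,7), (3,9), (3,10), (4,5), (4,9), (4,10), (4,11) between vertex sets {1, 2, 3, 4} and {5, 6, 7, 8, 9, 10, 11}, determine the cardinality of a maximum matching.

Step 1: List the neighbors of each left vertex:
  1: 5, 8, 10, 11
  2: 7, 8, 10
  3: 6, 7, 9, 10
  4: 5, 9, 10, 11

Step 2: Greedily match left vertices, then look for augmenting paths:
  Match 1 -- 5
  Match 2 -- 7
  Match 3 -- 6
  Match 4 -- 9
  No augmenting path remains.

Step 3: Verify this is maximum:
  Matching size 4 = min(|L|, |R|) = min(4, 7), which is an upper bound, so this matching is maximum.

Maximum matching: {(1,5), (2,7), (3,6), (4,9)}
Size: 4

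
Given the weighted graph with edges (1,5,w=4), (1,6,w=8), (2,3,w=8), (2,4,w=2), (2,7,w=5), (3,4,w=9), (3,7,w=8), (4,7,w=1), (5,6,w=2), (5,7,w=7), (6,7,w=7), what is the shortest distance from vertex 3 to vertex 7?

Step 1: Build adjacency list with weights:
  1: 5(w=4), 6(w=8)
  2: 3(w=8), 4(w=2), 7(w=5)
  3: 2(w=8), 4(w=9), 7(w=8)
  4: 2(w=2), 3(w=9), 7(w=1)
  5: 1(w=4), 6(w=2), 7(w=7)
  6: 1(w=8), 5(w=2), 7(w=7)
  7: 2(w=5), 3(w=8), 4(w=1), 5(w=7), 6(w=7)

Step 2: Apply Dijkstra's algorithm from vertex 3:
  Visit vertex 3 (distance=0)
    Update dist[2] = 8
    Update dist[4] = 9
    Update dist[7] = 8
  Visit vertex 2 (distance=8)
  Visit vertex 7 (distance=8)
    Update dist[5] = 15
    Update dist[6] = 15

Step 3: Shortest path: 3 -> 7
Total weight: 8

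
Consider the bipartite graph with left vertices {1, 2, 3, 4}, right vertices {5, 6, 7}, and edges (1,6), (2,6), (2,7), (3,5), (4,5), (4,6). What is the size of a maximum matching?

Step 1: List the neighbors of each left vertex:
  1: 6
  2: 6, 7
  3: 5
  4: 5, 6

Step 2: Greedily match left vertices, then look for augmenting paths:
  Match 1 -- 6
  Match 2 -- 7
  Match 3 -- 5
  No augmenting path remains.

Step 3: Verify this is maximum:
  Matching size 3 = min(|L|, |R|) = min(4, 3), which is an upper bound, so this matching is maximum.

Maximum matching: {(1,6), (2,7), (3,5)}
Size: 3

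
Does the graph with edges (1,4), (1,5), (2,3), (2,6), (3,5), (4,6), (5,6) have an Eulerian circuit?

Step 1: Find the degree of each vertex:
  deg(1) = 2
  deg(2) = 2
  deg(3) = 2
  deg(4) = 2
  deg(5) = 3
  deg(6) = 3

Step 2: Count vertices with odd degree:
  Odd-degree vertices: 5, 6 (2 total)

Step 3: Apply Euler's theorem:
  - Eulerian circuit exists iff graph is connected and all vertices have even degree
  - Eulerian path exists iff graph is connected and has 0 or 2 odd-degree vertices

Graph is connected with exactly 2 odd-degree vertices (5, 6).
Eulerian path exists (starting and ending at the odd-degree vertices), but no Eulerian circuit.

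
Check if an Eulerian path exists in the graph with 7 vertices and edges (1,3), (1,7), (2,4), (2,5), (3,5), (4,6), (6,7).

Step 1: Find the degree of each vertex:
  deg(1) = 2
  deg(2) = 2
  deg(3) = 2
  deg(4) = 2
  deg(5) = 2
  deg(6) = 2
  deg(7) = 2

Step 2: Count vertices with odd degree:
  All vertices have even degree (0 odd-degree vertices)

Step 3: Apply Euler's theorem:
  - Eulerian circuit exists iff graph is connected and all vertices have even degree
  - Eulerian path exists iff graph is connected and has 0 or 2 odd-degree vertices

Graph is connected with 0 odd-degree vertices.
Both Eulerian circuit and Eulerian path exist.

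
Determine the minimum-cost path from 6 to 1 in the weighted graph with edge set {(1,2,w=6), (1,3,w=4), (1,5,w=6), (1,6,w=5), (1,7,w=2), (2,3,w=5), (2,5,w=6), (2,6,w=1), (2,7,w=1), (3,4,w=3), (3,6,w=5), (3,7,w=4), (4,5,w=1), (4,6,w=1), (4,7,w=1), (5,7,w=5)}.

Step 1: Build adjacency list with weights:
  1: 2(w=6), 3(w=4), 5(w=6), 6(w=5), 7(w=2)
  2: 1(w=6), 3(w=5), 5(w=6), 6(w=1), 7(w=1)
  3: 1(w=4), 2(w=5), 4(w=3), 6(w=5), 7(w=4)
  4: 3(w=3), 5(w=1), 6(w=1), 7(w=1)
  5: 1(w=6), 2(w=6), 4(w=1), 7(w=5)
  6: 1(w=5), 2(w=1), 3(w=5), 4(w=1)
  7: 1(w=2), 2(w=1), 3(w=4), 4(w=1), 5(w=5)

Step 2: Apply Dijkstra's algorithm from vertex 6:
  Visit vertex 6 (distance=0)
    Update dist[1] = 5
    Update dist[2] = 1
    Update dist[3] = 5
    Update dist[4] = 1
  Visit vertex 2 (distance=1)
    Update dist[5] = 7
    Update dist[7] = 2
  Visit vertex 4 (distance=1)
    Update dist[3] = 4
    Update dist[5] = 2
  Visit vertex 5 (distance=2)
  Visit vertex 7 (distance=2)
    Update dist[1] = 4
  Visit vertex 1 (distance=4)

Step 3: Shortest path: 6 -> 2 -> 7 -> 1
Total weight: 1 + 1 + 2 = 4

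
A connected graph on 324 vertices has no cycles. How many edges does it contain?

A tree on n vertices always has exactly n - 1 edges.
For n = 324: edges = 324 - 1 = 323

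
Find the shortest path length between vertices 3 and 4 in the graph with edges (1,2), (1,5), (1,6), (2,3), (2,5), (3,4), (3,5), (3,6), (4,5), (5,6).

Step 1: Build adjacency list:
  1: 2, 5, 6
  2: 1, 3, 5
  3: 2, 4, 5, 6
  4: 3, 5
  5: 1, 2, 3, 4, 6
  6: 1, 3, 5

Step 2: BFS from vertex 3 to find shortest path to 4:
  vertex 2 reached at distance 1
  vertex 4 reached at distance 1

Step 3: Shortest path: 3 -> 4
Path length: 1 edge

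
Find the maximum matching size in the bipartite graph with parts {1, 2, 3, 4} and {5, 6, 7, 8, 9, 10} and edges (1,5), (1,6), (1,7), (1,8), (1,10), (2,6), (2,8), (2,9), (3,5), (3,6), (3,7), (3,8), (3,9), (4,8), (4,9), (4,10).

Step 1: List the neighbors of each left vertex:
  1: 5, 6, 7, 8, 10
  2: 6, 8, 9
  3: 5, 6, 7, 8, 9
  4: 8, 9, 10

Step 2: Greedily match left vertices, then look for augmenting paths:
  Match 1 -- 5
  Match 2 -- 6
  Match 3 -- 7
  Match 4 -- 8
  No augmenting path remains.

Step 3: Verify this is maximum:
  Matching size 4 = min(|L|, |R|) = min(4, 6), which is an upper bound, so this matching is maximum.

Maximum matching: {(1,5), (2,6), (3,7), (4,8)}
Size: 4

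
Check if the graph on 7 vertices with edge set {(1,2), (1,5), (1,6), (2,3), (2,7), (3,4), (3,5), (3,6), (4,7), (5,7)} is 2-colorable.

Step 1: Attempt 2-coloring using BFS:
  Start at vertex 1, assign color 0
  Color vertex 2 with color 1 (neighbor of 1)
  Color vertex 5 with color 1 (neighbor of 1)
  Color vertex 6 with color 1 (neighbor of 1)
  Color vertex 3 with color 0 (neighbor of 2)
  Color vertex 7 with color 0 (neighbor of 2)
  Color vertex 4 with color 1 (neighbor of 3)

Step 2: 2-coloring succeeded. No conflicts found.
  Set A (color 0): {1, 3, 7}
  Set B (color 1): {2, 4, 5, 6}

The graph is bipartite with partition {1, 3, 7}, {2, 4, 5, 6}.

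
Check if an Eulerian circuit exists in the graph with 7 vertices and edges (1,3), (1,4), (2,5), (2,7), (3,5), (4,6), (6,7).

Step 1: Find the degree of each vertex:
  deg(1) = 2
  deg(2) = 2
  deg(3) = 2
  deg(4) = 2
  deg(5) = 2
  deg(6) = 2
  deg(7) = 2

Step 2: Count vertices with odd degree:
  All vertices have even degree (0 odd-degree vertices)

Step 3: Apply Euler's theorem:
  - Eulerian circuit exists iff graph is connected and all vertices have even degree
  - Eulerian path exists iff graph is connected and has 0 or 2 odd-degree vertices

Graph is connected with 0 odd-degree vertices.
Both Eulerian circuit and Eulerian path exist.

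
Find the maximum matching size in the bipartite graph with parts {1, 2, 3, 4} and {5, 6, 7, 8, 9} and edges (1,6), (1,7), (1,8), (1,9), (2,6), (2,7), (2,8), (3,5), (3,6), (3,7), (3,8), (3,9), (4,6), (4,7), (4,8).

Step 1: List the neighbors of each left vertex:
  1: 6, 7, 8, 9
  2: 6, 7, 8
  3: 5, 6, 7, 8, 9
  4: 6, 7, 8

Step 2: Greedily match left vertices, then look for augmenting paths:
  Match 1 -- 6
  Match 2 -- 7
  Match 3 -- 5
  Match 4 -- 8
  No augmenting path remains.

Step 3: Verify this is maximum:
  Matching size 4 = min(|L|, |R|) = min(4, 5), which is an upper bound, so this matching is maximum.

Maximum matching: {(1,6), (2,7), (3,5), (4,8)}
Size: 4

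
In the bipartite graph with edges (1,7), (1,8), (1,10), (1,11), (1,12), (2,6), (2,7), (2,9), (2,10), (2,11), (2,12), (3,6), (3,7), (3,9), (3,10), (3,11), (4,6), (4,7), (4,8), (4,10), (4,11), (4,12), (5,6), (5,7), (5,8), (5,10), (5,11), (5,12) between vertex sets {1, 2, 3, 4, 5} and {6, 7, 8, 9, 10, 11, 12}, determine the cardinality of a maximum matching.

Step 1: List the neighbors of each left vertex:
  1: 7, 8, 10, 11, 12
  2: 6, 7, 9, 10, 11, 12
  3: 6, 7, 9, 10, 11
  4: 6, 7, 8, 10, 11, 12
  5: 6, 7, 8, 10, 11, 12

Step 2: Greedily match left vertices, then look for augmenting paths:
  Match 1 -- 7
  Match 2 -- 6
  Match 3 -- 9
  Match 4 -- 8
  Match 5 -- 10
  No augmenting path remains.

Step 3: Verify this is maximum:
  Matching size 5 = min(|L|, |R|) = min(5, 7), which is an upper bound, so this matching is maximum.

Maximum matching: {(1,7), (2,6), (3,9), (4,8), (5,10)}
Size: 5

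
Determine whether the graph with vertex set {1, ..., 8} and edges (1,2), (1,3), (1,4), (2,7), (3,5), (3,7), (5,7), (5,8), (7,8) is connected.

Step 1: Build adjacency list from edges:
  1: 2, 3, 4
  2: 1, 7
  3: 1, 5, 7
  4: 1
  5: 3, 7, 8
  6: (none)
  7: 2, 3, 5, 8
  8: 5, 7

Step 2: Run BFS/DFS from vertex 1:
  Visited: {1, 2, 3, 4, 7, 5, 8}
  Reached 7 of 8 vertices

Step 3: Only 7 of 8 vertices reached. Graph is disconnected.
Connected components: {1, 2, 3, 4, 5, 7, 8}, {6}
Answer: No, the graph is not connected (2 components).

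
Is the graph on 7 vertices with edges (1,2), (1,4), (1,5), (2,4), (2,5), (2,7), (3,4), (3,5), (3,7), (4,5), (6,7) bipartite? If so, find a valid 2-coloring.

Step 1: Attempt 2-coloring using BFS:
  Start at vertex 1, assign color 0
  Color vertex 2 with color 1 (neighbor of 1)
  Color vertex 4 with color 1 (neighbor of 1)
  Color vertex 5 with color 1 (neighbor of 1)

Step 2: Conflict found! Vertices 2 and 4 are adjacent but have the same color.
This means the graph contains an odd cycle.

The graph is NOT bipartite.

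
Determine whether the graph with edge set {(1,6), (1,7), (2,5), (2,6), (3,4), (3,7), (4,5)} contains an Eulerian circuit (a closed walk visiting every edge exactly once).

Step 1: Find the degree of each vertex:
  deg(1) = 2
  deg(2) = 2
  deg(3) = 2
  deg(4) = 2
  deg(5) = 2
  deg(6) = 2
  deg(7) = 2

Step 2: Count vertices with odd degree:
  All vertices have even degree (0 odd-degree vertices)

Step 3: Apply Euler's theorem:
  - Eulerian circuit exists iff graph is connected and all vertices have even degree
  - Eulerian path exists iff graph is connected and has 0 or 2 odd-degree vertices

Graph is connected with 0 odd-degree vertices.
Both Eulerian circuit and Eulerian path exist.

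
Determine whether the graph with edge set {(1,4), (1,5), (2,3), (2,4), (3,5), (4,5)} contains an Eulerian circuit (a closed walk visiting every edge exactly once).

Step 1: Find the degree of each vertex:
  deg(1) = 2
  deg(2) = 2
  deg(3) = 2
  deg(4) = 3
  deg(5) = 3

Step 2: Count vertices with odd degree:
  Odd-degree vertices: 4, 5 (2 total)

Step 3: Apply Euler's theorem:
  - Eulerian circuit exists iff graph is connected and all vertices have even degree
  - Eulerian path exists iff graph is connected and has 0 or 2 odd-degree vertices

Graph is connected with exactly 2 odd-degree vertices (4, 5).
Eulerian path exists (starting and ending at the odd-degree vertices), but no Eulerian circuit.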